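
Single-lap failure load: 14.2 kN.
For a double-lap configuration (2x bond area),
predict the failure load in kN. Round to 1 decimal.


Failure load = 14.2 * 2 = 28.4 kN

28.4


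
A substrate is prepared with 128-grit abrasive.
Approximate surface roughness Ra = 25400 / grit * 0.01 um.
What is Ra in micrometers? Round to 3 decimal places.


Ra = 25400 / 128 * 0.01 = 1.984 um

1.984


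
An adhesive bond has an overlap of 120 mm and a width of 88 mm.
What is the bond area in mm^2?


Bond area = overlap * width
= 120 * 88
= 10560 mm^2

10560


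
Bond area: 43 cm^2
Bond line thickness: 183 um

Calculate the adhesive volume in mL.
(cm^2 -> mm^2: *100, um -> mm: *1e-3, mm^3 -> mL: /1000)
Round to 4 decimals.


V = 43*100 * 183*1e-3 / 1000
= 0.7869 mL

0.7869


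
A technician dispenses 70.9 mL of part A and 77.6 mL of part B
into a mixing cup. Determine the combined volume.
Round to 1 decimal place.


Combined volume = 70.9 + 77.6
= 148.5 mL

148.5


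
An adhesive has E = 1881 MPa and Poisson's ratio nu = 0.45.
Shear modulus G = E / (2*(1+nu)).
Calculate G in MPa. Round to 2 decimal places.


G = 1881 / (2*(1+0.45))
= 1881 / 2.90
= 648.62 MPa

648.62


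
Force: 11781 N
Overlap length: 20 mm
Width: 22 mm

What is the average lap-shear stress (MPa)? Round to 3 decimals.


Average shear stress = F / (overlap * width)
= 11781 / (20 * 22)
= 26.775 MPa

26.775


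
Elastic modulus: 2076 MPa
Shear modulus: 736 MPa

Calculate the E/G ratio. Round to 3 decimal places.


E / G = 2076 / 736 = 2.821

2.821


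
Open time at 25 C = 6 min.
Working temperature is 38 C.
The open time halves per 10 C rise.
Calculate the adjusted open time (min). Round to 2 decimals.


factor = 2^((38 - 25) / 10) = 2.4623
ot = 6 / 2.4623 = 2.44 min

2.44


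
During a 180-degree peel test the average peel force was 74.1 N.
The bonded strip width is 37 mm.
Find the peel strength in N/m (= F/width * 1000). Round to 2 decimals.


Peel strength = F/width * 1000
= 74.1 / 37 * 1000
= 2002.70 N/m

2002.70


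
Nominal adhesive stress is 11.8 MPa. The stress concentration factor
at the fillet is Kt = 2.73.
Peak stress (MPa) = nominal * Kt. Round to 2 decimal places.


Peak = 11.8 * 2.73 = 32.21 MPa

32.21


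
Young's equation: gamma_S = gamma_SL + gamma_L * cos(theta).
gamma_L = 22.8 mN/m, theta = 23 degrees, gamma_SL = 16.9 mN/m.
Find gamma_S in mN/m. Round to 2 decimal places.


cos(23 deg) = 0.920505
gamma_S = 16.9 + 22.8 * 0.920505
= 37.89 mN/m

37.89


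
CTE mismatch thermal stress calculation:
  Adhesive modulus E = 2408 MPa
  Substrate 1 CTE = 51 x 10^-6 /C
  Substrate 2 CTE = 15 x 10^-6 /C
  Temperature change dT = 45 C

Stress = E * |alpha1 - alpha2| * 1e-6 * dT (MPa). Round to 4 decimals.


delta_alpha = |51 - 15| = 36 x 10^-6/C
Stress = 2408 * 36e-6 * 45
= 3.9010 MPa

3.9010


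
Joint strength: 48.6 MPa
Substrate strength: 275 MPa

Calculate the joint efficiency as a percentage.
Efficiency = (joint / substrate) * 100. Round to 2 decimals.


Efficiency = (48.6 / 275) * 100 = 17.67%

17.67


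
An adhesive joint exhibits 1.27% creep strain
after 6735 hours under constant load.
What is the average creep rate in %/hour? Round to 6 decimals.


Creep rate = strain / time
= 1.27 / 6735
= 0.000189 %/h

0.000189


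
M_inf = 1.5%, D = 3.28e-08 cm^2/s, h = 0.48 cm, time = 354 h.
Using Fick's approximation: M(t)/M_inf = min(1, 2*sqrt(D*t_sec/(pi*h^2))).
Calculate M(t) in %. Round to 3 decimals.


t = 1274400 s
ratio = min(1, 2*sqrt(3.28e-08*1274400/(pi*0.2304)))
= 0.480622
M(t) = 1.5 * 0.480622 = 0.721%

0.721


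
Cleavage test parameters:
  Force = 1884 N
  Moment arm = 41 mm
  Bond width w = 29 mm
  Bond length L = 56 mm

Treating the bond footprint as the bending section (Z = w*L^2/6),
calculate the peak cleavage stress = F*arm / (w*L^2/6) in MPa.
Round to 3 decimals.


M = 1884 * 41 = 77244 N*mm
Z = 29 * 56^2 / 6 = 90944 / 6 mm^3
sigma = M / Z = 6 * 77244 / 90944 = 463464 / 90944
= 5.096 MPa

5.096


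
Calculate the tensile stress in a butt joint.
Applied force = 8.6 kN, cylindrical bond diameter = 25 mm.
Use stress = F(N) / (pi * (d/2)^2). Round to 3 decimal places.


A = pi * 12.5^2 = 490.8739 mm^2
sigma = 8600.0 / 490.8739 = 17.520 MPa

17.520


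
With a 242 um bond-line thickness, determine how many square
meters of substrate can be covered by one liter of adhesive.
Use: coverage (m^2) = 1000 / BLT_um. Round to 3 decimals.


Coverage = 1000 / 242 = 4.132 m^2

4.132


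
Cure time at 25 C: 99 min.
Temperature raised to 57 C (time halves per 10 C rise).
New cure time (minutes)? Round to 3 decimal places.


Acceleration factor = 2^(32/10) = 9.1896
New time = 99 / 9.1896 = 10.773 min

10.773


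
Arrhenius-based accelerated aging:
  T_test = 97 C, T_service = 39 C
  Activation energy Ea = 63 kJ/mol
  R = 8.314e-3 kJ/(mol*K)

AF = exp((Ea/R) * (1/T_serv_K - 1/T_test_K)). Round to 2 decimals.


T_test_K = 370.15, T_serv_K = 312.15
AF = exp((63/8.314e-3) * (1/312.15 - 1/370.15))
= 44.87

44.87


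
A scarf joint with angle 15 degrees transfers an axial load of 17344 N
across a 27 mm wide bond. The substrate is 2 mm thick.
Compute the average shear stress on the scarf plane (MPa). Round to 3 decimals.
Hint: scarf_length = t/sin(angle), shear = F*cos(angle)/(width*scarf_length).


scarf_length = 2 / sin(15 deg) = 7.7274 mm
cos(15 deg) = 0.965926
shear stress = 17344 * 0.965926 / (27 * 7.7274)
= 80.296 MPa

80.296


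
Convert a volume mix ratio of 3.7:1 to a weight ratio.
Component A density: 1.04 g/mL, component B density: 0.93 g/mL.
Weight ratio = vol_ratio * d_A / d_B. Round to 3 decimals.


= 3.7 * 1.04 / 0.93 = 4.138

4.138


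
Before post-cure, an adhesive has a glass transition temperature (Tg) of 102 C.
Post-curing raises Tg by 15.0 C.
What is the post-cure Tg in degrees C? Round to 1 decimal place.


Tg_post = Tg_base + delta_Tg
= 102 + 15.0
= 117.0 C

117.0


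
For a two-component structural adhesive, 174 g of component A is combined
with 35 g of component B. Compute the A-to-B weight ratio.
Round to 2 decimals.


Weight ratio A:B = 174 / 35
= 4.97

4.97


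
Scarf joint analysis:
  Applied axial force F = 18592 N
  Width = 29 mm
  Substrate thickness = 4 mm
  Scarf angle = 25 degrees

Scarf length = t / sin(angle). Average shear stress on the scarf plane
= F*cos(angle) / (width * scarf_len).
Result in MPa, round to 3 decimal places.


Scarf length = 4 / sin(25 deg) = 9.4648 mm
cos(25 deg) = 0.906308
Shear = 18592 * 0.906308 / (29 * 9.4648)
= 61.389 MPa

61.389


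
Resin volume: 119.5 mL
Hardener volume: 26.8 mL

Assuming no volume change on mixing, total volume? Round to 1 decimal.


V_total = 119.5 + 26.8 = 146.3 mL

146.3


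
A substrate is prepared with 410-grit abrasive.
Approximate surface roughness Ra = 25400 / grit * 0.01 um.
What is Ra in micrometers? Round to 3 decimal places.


Ra = 25400 / 410 * 0.01 = 0.620 um

0.620


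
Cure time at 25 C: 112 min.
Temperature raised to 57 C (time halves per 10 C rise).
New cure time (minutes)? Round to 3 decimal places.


Acceleration factor = 2^(32/10) = 9.1896
New time = 112 / 9.1896 = 12.188 min

12.188


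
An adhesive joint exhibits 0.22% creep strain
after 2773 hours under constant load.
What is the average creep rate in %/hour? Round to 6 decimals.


Creep rate = strain / time
= 0.22 / 2773
= 0.000079 %/h

0.000079


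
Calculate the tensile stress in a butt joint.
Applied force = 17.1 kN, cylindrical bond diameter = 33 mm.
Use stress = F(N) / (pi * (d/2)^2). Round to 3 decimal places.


A = pi * 16.5^2 = 855.2986 mm^2
sigma = 17100.0 / 855.2986 = 19.993 MPa

19.993


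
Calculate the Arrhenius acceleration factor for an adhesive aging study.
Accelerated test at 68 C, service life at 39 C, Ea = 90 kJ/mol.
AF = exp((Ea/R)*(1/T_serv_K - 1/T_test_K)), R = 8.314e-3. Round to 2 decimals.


T_test = 341.15 K, T_serv = 312.15 K
Ea/R = 90 / 0.008314 = 10825.11
AF = exp(10825.11 * (1/312.15 - 1/341.15))
= 19.07

19.07


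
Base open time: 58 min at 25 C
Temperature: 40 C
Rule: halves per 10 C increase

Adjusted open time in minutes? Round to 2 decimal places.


Acceleration = 2^((40-25)/10) = 2.8284
Open time = 58 / 2.8284 = 20.51 min

20.51


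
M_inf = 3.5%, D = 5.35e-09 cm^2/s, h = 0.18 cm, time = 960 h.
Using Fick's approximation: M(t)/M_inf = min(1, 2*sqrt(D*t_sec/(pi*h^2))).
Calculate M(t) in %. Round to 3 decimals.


t = 3456000 s
ratio = min(1, 2*sqrt(5.35e-09*3456000/(pi*0.0324)))
= 0.852406
M(t) = 3.5 * 0.852406 = 2.983%

2.983


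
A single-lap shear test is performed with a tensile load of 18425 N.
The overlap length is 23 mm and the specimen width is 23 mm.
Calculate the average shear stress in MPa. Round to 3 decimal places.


Shear stress = F / (overlap * width)
= 18425 / (23 * 23)
= 18425 / 529
= 34.830 MPa

34.830


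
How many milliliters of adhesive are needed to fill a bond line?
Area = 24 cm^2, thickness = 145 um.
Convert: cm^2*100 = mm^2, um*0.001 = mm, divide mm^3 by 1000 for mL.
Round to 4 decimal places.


= (24 * 100) * (145 * 0.001) / 1000
= 0.3480 mL

0.3480


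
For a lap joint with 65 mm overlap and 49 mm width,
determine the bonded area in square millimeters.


Area = 65 * 49 = 3185 mm^2

3185


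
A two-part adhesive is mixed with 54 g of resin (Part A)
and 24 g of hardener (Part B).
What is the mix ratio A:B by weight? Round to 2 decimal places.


Mix ratio = mass_A / mass_B
= 54 / 24
= 2.25

2.25


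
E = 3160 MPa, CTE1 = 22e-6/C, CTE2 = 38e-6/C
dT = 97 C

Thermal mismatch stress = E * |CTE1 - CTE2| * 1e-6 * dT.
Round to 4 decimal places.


= 3160 * 16e-6 * 97
= 4.9043 MPa

4.9043


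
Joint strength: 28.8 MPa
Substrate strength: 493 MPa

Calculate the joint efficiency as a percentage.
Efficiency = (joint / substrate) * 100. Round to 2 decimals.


Efficiency = (28.8 / 493) * 100 = 5.84%

5.84


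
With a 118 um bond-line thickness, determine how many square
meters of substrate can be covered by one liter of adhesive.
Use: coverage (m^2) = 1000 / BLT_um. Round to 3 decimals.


Coverage = 1000 / 118 = 8.475 m^2

8.475


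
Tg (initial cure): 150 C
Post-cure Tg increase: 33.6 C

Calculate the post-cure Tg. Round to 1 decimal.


Post-cure Tg = 150 + 33.6 = 183.6 C

183.6


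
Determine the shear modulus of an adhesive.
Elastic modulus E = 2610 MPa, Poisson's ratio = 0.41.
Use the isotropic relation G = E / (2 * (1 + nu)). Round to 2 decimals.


G = 2610 / (2*(1+0.41)) = 2610 / 2.82
= 925.53 MPa

925.53


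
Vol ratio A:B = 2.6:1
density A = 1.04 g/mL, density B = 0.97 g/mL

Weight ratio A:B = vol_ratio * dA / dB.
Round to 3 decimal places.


Weight ratio = 2.6 * 1.04 / 0.97
= 2.788

2.788


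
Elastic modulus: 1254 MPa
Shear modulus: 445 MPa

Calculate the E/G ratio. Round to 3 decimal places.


E / G = 1254 / 445 = 2.818

2.818


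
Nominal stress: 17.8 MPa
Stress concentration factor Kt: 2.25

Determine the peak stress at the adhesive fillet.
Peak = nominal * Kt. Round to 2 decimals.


Peak stress = 17.8 * 2.25
= 40.05 MPa

40.05


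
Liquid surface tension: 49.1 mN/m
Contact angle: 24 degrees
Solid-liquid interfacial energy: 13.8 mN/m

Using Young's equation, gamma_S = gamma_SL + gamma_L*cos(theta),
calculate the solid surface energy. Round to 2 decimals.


gamma_S = 13.8 + 49.1 * cos(24)
= 58.66 mN/m

58.66


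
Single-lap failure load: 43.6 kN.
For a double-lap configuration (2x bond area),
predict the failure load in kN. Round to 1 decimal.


Failure load = 43.6 * 2 = 87.2 kN

87.2


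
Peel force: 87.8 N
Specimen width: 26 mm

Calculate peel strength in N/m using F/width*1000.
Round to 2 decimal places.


Peel strength = 87.8 / 26 * 1000 = 3376.92 N/m

3376.92


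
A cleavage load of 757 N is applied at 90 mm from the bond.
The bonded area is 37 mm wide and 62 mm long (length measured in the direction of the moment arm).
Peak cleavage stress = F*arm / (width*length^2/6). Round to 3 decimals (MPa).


Moment = 757 * 90 = 68130 N*mm
Section modulus = 37 * 3844 / 6 = 142228 / 6 mm^3
Stress = 68130 / (142228 / 6) = 408780 / 142228
= 2.874 MPa

2.874


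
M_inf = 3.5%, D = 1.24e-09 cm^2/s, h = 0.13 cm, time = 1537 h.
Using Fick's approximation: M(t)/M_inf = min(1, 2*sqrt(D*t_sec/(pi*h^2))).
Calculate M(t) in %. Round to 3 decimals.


t = 5533200 s
ratio = min(1, 2*sqrt(1.24e-09*5533200/(pi*0.0169)))
= 0.718970
M(t) = 3.5 * 0.718970 = 2.516%

2.516


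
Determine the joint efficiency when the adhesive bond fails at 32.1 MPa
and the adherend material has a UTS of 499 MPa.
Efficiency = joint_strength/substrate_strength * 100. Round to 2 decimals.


Joint efficiency = 32.1 / 499 * 100
= 6.43%

6.43


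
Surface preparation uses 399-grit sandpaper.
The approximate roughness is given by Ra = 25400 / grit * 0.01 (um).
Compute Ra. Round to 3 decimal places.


Ra = 25400 / 399 * 0.01
= 254 / 399
= 0.637 um

0.637


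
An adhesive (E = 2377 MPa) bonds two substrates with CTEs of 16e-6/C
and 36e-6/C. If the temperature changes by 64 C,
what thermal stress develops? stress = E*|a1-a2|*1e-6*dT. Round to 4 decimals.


Stress = 2377 * |16 - 36| * 1e-6 * 64
= 3.0426 MPa

3.0426


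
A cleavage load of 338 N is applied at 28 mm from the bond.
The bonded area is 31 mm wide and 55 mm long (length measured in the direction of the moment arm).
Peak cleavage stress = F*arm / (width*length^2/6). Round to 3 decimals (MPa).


Moment = 338 * 28 = 9464 N*mm
Section modulus = 31 * 3025 / 6 = 93775 / 6 mm^3
Stress = 9464 / (93775 / 6) = 56784 / 93775
= 0.606 MPa

0.606


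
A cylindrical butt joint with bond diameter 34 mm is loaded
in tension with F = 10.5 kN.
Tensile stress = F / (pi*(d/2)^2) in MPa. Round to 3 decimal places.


Area = pi * (34/2)^2 = 907.9203 mm^2
Stress = 10.5*1000 / 907.9203
= 11.565 MPa

11.565


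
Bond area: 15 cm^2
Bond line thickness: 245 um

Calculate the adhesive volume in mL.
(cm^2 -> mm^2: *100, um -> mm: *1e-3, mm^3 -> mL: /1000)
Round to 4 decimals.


V = 15*100 * 245*1e-3 / 1000
= 0.3675 mL

0.3675


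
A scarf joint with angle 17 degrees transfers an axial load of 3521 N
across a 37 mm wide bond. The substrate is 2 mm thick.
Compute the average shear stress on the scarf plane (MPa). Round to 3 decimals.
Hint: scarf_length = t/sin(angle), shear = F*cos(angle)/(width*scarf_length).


scarf_length = 2 / sin(17 deg) = 6.8406 mm
cos(17 deg) = 0.956305
shear stress = 3521 * 0.956305 / (37 * 6.8406)
= 13.304 MPa

13.304


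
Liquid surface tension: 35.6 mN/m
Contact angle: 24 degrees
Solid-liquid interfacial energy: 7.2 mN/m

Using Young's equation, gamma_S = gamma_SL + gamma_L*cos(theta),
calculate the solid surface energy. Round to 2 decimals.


gamma_S = 7.2 + 35.6 * cos(24)
= 39.72 mN/m

39.72


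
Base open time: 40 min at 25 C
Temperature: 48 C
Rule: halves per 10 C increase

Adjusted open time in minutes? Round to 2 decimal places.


Acceleration = 2^((48-25)/10) = 4.9246
Open time = 40 / 4.9246 = 8.12 min

8.12


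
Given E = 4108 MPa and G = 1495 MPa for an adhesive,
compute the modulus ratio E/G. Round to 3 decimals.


E/G ratio = 4108 / 1495 = 2.748

2.748


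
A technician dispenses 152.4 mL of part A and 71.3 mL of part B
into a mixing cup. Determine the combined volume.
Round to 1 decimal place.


Combined volume = 152.4 + 71.3
= 223.7 mL

223.7


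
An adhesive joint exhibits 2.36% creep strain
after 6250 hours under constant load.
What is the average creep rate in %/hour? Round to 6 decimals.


Creep rate = strain / time
= 2.36 / 6250
= 0.000378 %/h

0.000378


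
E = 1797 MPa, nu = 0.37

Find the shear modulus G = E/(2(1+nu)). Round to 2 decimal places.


G = 1797 / (2 * 1.37)
= 655.84 MPa

655.84


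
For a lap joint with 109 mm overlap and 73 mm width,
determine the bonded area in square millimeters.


Area = 109 * 73 = 7957 mm^2

7957


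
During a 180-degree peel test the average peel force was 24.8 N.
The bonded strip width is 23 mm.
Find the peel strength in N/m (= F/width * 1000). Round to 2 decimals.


Peel strength = F/width * 1000
= 24.8 / 23 * 1000
= 1078.26 N/m

1078.26


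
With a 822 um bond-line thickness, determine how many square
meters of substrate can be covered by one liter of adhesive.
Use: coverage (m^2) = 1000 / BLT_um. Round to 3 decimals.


Coverage = 1000 / 822 = 1.217 m^2

1.217


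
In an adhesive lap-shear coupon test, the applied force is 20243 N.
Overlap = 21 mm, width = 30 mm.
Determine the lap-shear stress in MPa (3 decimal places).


stress = F / (overlap * width)
= 20243 / (21 * 30)
= 32.132 MPa

32.132


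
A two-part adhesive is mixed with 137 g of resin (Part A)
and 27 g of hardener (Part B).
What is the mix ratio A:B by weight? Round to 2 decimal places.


Mix ratio = mass_A / mass_B
= 137 / 27
= 5.07

5.07


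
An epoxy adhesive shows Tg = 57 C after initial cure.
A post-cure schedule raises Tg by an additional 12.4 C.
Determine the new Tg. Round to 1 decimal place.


New Tg = 57 + 12.4
= 69.4 C

69.4


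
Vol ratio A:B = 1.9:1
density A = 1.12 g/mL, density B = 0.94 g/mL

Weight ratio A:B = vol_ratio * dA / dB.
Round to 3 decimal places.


Weight ratio = 1.9 * 1.12 / 0.94
= 2.264

2.264


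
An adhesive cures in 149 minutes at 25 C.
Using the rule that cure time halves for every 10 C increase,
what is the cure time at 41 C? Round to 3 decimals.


Factor = 2^((41 - 25) / 10) = 3.0314
Cure time = 149 / 3.0314
= 49.152 minutes

49.152


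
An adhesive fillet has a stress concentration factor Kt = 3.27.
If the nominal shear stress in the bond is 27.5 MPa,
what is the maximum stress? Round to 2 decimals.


Max stress = 27.5 * 3.27 = 89.93 MPa

89.93


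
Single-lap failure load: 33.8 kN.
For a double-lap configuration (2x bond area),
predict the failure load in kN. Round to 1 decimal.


Failure load = 33.8 * 2 = 67.6 kN

67.6


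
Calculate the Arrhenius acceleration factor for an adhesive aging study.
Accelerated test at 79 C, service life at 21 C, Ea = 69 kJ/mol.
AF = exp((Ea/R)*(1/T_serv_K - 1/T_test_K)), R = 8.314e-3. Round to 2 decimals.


T_test = 352.15 K, T_serv = 294.15 K
Ea/R = 69 / 0.008314 = 8299.25
AF = exp(8299.25 * (1/294.15 - 1/352.15))
= 104.27

104.27


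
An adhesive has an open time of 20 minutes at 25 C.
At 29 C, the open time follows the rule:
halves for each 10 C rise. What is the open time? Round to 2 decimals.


Factor = 2^((29-25)/10) = 1.3195
Open time = 20 / 1.3195 = 15.16 min

15.16


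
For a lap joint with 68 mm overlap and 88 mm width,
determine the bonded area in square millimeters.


Area = 68 * 88 = 5984 mm^2

5984


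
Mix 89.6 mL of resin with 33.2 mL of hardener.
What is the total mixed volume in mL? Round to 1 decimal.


Total = 89.6 + 33.2 = 122.8 mL

122.8


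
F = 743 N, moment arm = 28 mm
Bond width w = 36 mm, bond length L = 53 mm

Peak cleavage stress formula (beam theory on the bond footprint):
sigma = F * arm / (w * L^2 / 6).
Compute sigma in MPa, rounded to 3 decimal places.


sigma = (743 * 28) / (36 * 2809 / 6)
= 20804 * 6 / 101124
= 124824 / 101124
= 1.234 MPa

1.234


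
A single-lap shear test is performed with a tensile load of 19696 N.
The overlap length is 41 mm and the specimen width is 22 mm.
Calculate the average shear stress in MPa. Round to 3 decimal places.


Shear stress = F / (overlap * width)
= 19696 / (41 * 22)
= 19696 / 902
= 21.836 MPa

21.836


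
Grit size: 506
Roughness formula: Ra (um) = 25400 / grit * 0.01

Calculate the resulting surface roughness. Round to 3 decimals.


Ra = 25400 / 506 * 0.01
= 0.502 um

0.502


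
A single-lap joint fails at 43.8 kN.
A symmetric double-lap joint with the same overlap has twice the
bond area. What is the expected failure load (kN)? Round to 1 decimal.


Double-lap load = 2 * 43.8 = 87.6 kN

87.6


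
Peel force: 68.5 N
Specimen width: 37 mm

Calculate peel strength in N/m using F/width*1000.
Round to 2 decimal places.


Peel strength = 68.5 / 37 * 1000 = 1851.35 N/m

1851.35


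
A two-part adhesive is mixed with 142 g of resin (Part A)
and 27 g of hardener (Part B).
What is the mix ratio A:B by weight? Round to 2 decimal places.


Mix ratio = mass_A / mass_B
= 142 / 27
= 5.26

5.26


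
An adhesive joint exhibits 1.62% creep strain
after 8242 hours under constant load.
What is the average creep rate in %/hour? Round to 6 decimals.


Creep rate = strain / time
= 1.62 / 8242
= 0.000197 %/h

0.000197


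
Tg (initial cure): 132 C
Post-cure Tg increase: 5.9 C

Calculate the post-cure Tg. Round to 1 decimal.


Post-cure Tg = 132 + 5.9 = 137.9 C

137.9


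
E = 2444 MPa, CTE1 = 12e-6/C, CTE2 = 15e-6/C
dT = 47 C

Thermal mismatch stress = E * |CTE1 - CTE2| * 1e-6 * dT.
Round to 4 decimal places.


= 2444 * 3e-6 * 47
= 0.3446 MPa

0.3446


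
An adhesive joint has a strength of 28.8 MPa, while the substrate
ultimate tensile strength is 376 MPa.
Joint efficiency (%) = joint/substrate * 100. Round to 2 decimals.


Efficiency = 28.8 / 376 * 100
= 7.66%

7.66


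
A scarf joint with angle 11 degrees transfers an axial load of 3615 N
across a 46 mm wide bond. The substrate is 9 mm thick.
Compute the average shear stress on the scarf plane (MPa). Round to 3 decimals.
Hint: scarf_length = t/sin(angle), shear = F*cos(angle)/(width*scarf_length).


scarf_length = 9 / sin(11 deg) = 47.1676 mm
cos(11 deg) = 0.981627
shear stress = 3615 * 0.981627 / (46 * 47.1676)
= 1.636 MPa

1.636


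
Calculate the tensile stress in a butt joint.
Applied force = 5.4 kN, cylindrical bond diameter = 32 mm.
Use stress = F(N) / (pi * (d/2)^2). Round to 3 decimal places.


A = pi * 16.0^2 = 804.2477 mm^2
sigma = 5400.0 / 804.2477 = 6.714 MPa

6.714


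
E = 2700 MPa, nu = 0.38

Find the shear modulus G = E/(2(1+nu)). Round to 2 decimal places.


G = 2700 / (2 * 1.38)
= 978.26 MPa

978.26


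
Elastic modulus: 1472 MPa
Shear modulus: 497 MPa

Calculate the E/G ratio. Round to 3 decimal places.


E / G = 1472 / 497 = 2.962

2.962


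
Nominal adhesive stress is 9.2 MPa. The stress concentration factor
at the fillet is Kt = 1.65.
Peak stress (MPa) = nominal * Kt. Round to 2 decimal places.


Peak = 9.2 * 1.65 = 15.18 MPa

15.18


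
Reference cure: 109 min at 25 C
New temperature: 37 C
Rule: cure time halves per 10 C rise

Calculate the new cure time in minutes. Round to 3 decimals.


factor = 2^((37-25)/10) = 2.2974
t_new = 109 / 2.2974 = 47.445 min

47.445


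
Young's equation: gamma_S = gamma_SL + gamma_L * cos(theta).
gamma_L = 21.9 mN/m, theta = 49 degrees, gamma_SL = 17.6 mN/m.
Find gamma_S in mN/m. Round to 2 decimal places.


cos(49 deg) = 0.656059
gamma_S = 17.6 + 21.9 * 0.656059
= 31.97 mN/m

31.97


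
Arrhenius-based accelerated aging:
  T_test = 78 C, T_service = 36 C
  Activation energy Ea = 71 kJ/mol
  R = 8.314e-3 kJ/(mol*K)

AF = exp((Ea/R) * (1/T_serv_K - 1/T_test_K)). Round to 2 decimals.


T_test_K = 351.15, T_serv_K = 309.15
AF = exp((71/8.314e-3) * (1/309.15 - 1/351.15))
= 27.22

27.22


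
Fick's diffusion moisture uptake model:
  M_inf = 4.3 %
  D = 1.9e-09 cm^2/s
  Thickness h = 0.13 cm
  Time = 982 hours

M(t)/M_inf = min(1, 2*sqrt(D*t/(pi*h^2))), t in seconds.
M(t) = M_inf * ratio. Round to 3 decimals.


t_sec = 982 * 3600 = 3535200
ratio = 2*sqrt(1.9e-09*3535200/(pi*0.13^2))
= min(1, 0.711370)
= 0.711370
M(t) = 4.3 * 0.711370 = 3.059 %

3.059


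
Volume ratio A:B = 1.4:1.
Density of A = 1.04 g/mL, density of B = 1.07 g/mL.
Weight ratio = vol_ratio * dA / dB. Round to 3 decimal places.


Wt ratio = 1.4 * 1.04 / 1.07
= 1.361

1.361


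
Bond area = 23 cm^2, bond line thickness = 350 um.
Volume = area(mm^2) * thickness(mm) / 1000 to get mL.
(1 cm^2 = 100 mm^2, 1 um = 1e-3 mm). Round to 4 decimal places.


area_mm2 = 23 * 100 = 2300
blt_mm = 350 * 1e-3 = 0.35
vol_mm3 = 2300 * 0.35 = 805.0
vol_mL = 805.0 / 1000 = 0.8050 mL

0.8050


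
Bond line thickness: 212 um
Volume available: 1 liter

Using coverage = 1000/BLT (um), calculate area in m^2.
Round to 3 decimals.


1 L = 1e6 mm^3, thickness = 212 um = 0.212 mm
Area = 1e6 / 0.212 mm^2 = (1e6 / 0.212) / 1e6 m^2 = 1000 / 212 m^2
= 4.717 m^2

4.717


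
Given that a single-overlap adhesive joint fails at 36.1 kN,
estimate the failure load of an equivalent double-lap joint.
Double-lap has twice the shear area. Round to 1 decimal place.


Double-lap factor = 2
Expected load = 36.1 * 2 = 72.2 kN

72.2


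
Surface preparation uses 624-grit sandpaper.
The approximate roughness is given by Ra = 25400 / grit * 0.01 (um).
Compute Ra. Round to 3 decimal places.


Ra = 25400 / 624 * 0.01
= 254 / 624
= 0.407 um

0.407


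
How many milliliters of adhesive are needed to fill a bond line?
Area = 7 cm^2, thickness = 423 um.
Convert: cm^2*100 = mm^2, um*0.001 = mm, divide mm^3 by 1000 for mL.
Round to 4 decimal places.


= (7 * 100) * (423 * 0.001) / 1000
= 0.2961 mL

0.2961


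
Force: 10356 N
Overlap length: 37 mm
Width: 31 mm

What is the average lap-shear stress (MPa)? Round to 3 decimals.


Average shear stress = F / (overlap * width)
= 10356 / (37 * 31)
= 9.029 MPa

9.029


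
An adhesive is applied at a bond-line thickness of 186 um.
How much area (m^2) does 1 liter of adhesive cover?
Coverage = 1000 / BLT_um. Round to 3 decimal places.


Coverage = 1000 / 186 = 5.376 m^2

5.376


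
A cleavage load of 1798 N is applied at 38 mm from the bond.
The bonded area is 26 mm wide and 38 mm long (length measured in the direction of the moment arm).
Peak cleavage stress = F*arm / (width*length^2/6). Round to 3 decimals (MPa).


Moment = 1798 * 38 = 68324 N*mm
Section modulus = 26 * 1444 / 6 = 37544 / 6 mm^3
Stress = 68324 / (37544 / 6) = 409944 / 37544
= 10.919 MPa

10.919


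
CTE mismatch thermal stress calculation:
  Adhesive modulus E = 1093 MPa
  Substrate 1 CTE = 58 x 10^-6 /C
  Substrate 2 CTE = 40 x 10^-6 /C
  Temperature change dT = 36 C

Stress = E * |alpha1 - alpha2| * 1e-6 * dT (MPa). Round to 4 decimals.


delta_alpha = |58 - 40| = 18 x 10^-6/C
Stress = 1093 * 18e-6 * 36
= 0.7083 MPa

0.7083


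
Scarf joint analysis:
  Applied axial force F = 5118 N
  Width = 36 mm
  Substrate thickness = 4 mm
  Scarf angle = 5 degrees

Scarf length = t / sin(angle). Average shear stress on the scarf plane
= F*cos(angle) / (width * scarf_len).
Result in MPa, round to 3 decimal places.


Scarf length = 4 / sin(5 deg) = 45.8949 mm
cos(5 deg) = 0.996195
Shear = 5118 * 0.996195 / (36 * 45.8949)
= 3.086 MPa

3.086


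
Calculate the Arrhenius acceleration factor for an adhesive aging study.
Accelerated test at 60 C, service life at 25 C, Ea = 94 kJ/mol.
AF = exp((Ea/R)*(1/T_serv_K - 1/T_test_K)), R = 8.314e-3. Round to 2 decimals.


T_test = 333.15 K, T_serv = 298.15 K
Ea/R = 94 / 0.008314 = 11306.23
AF = exp(11306.23 * (1/298.15 - 1/333.15))
= 53.73

53.73


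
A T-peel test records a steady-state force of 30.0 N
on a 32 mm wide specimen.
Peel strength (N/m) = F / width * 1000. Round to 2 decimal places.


Peel strength = 30.0 / 32 * 1000
= 937.50 N/m

937.50


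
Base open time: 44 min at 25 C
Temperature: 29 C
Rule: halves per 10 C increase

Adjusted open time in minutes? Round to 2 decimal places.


Acceleration = 2^((29-25)/10) = 1.3195
Open time = 44 / 1.3195 = 33.35 min

33.35


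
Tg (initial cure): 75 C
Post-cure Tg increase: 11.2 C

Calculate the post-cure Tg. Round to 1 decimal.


Post-cure Tg = 75 + 11.2 = 86.2 C

86.2


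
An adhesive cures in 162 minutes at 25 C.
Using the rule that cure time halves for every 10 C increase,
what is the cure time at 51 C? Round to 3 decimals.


Factor = 2^((51 - 25) / 10) = 6.0629
Cure time = 162 / 6.0629
= 26.720 minutes

26.720


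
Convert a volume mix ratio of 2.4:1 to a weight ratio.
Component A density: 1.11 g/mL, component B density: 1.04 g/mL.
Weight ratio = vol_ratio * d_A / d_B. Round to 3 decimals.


= 2.4 * 1.11 / 1.04 = 2.562

2.562


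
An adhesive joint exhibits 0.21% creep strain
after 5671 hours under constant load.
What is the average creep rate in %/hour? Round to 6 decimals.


Creep rate = strain / time
= 0.21 / 5671
= 0.000037 %/h

0.000037


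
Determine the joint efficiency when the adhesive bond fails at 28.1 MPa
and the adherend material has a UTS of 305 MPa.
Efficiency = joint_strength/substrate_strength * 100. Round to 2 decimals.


Joint efficiency = 28.1 / 305 * 100
= 9.21%

9.21


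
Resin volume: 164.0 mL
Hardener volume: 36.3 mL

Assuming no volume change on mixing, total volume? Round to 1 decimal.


V_total = 164.0 + 36.3 = 200.3 mL

200.3


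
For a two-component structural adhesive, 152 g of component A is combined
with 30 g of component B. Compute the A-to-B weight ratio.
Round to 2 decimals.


Weight ratio A:B = 152 / 30
= 5.07

5.07


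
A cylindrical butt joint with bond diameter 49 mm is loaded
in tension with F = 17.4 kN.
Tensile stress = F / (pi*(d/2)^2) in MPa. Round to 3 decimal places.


Area = pi * (49/2)^2 = 1885.7410 mm^2
Stress = 17.4*1000 / 1885.7410
= 9.227 MPa

9.227


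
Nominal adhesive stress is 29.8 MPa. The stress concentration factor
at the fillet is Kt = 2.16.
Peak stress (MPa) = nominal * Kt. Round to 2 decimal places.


Peak = 29.8 * 2.16 = 64.37 MPa

64.37


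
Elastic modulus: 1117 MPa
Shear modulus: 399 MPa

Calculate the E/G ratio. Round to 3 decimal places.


E / G = 1117 / 399 = 2.799

2.799


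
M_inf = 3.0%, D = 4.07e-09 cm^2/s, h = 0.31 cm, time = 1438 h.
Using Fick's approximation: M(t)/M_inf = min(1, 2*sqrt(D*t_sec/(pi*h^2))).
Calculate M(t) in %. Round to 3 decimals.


t = 5176800 s
ratio = min(1, 2*sqrt(4.07e-09*5176800/(pi*0.0961)))
= 0.528349
M(t) = 3.0 * 0.528349 = 1.585%

1.585


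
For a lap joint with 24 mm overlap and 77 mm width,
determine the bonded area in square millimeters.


Area = 24 * 77 = 1848 mm^2

1848


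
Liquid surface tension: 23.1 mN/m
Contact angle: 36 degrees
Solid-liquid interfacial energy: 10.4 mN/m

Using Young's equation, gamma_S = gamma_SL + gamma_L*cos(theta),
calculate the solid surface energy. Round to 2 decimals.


gamma_S = 10.4 + 23.1 * cos(36)
= 29.09 mN/m

29.09


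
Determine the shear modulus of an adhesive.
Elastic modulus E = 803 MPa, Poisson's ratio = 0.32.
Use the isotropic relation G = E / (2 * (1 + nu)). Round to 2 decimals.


G = 803 / (2*(1+0.32)) = 803 / 2.64
= 304.17 MPa

304.17


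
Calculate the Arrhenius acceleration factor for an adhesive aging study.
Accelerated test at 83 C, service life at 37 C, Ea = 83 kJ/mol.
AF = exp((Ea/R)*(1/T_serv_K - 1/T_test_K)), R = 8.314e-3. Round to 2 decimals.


T_test = 356.15 K, T_serv = 310.15 K
Ea/R = 83 / 0.008314 = 9983.16
AF = exp(9983.16 * (1/310.15 - 1/356.15))
= 63.90

63.90


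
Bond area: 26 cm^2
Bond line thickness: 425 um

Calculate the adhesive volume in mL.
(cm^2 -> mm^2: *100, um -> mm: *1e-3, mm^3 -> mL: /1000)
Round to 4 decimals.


V = 26*100 * 425*1e-3 / 1000
= 1.1050 mL

1.1050


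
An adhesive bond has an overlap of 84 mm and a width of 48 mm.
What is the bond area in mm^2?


Bond area = overlap * width
= 84 * 48
= 4032 mm^2

4032


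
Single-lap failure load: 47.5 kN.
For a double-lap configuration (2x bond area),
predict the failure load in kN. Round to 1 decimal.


Failure load = 47.5 * 2 = 95.0 kN

95.0


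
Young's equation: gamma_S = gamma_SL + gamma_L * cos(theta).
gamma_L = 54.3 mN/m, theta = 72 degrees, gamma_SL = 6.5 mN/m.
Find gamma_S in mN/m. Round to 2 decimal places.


cos(72 deg) = 0.309017
gamma_S = 6.5 + 54.3 * 0.309017
= 23.28 mN/m

23.28


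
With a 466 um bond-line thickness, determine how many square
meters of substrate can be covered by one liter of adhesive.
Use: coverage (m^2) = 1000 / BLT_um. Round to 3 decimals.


Coverage = 1000 / 466 = 2.146 m^2

2.146


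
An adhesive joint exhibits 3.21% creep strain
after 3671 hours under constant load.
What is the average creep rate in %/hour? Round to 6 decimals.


Creep rate = strain / time
= 3.21 / 3671
= 0.000874 %/h

0.000874


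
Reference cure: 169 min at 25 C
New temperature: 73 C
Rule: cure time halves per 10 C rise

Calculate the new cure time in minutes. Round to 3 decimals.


factor = 2^((73-25)/10) = 27.8576
t_new = 169 / 27.8576 = 6.067 min

6.067


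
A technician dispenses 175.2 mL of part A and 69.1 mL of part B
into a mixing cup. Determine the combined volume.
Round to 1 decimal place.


Combined volume = 175.2 + 69.1
= 244.3 mL

244.3


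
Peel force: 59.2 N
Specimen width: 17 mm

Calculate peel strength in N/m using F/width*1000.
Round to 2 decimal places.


Peel strength = 59.2 / 17 * 1000 = 3482.35 N/m

3482.35


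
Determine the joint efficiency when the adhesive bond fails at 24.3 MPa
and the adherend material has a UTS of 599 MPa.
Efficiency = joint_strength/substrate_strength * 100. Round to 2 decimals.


Joint efficiency = 24.3 / 599 * 100
= 4.06%

4.06


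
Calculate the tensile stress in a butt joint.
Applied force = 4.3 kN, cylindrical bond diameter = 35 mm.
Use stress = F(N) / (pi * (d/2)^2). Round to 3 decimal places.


A = pi * 17.5^2 = 962.1128 mm^2
sigma = 4300.0 / 962.1128 = 4.469 MPa

4.469


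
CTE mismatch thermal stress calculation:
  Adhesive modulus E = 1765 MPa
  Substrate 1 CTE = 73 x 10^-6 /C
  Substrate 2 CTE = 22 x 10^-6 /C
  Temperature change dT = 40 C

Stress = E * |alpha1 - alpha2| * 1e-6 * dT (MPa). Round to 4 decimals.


delta_alpha = |73 - 22| = 51 x 10^-6/C
Stress = 1765 * 51e-6 * 40
= 3.6006 MPa

3.6006


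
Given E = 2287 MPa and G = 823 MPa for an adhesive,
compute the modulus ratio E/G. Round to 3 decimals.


E/G ratio = 2287 / 823 = 2.779

2.779


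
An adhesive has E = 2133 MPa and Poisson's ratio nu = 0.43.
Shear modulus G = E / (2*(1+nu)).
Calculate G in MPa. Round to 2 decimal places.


G = 2133 / (2*(1+0.43))
= 2133 / 2.86
= 745.80 MPa

745.80


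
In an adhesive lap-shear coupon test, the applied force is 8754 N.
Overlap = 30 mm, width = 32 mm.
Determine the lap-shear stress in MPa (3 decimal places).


stress = F / (overlap * width)
= 8754 / (30 * 32)
= 9.119 MPa

9.119


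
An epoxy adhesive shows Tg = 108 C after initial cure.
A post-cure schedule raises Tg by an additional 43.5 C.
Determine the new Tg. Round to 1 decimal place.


New Tg = 108 + 43.5
= 151.5 C

151.5


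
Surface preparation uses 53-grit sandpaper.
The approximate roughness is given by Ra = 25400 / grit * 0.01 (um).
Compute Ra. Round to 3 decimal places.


Ra = 25400 / 53 * 0.01
= 254 / 53
= 4.792 um

4.792


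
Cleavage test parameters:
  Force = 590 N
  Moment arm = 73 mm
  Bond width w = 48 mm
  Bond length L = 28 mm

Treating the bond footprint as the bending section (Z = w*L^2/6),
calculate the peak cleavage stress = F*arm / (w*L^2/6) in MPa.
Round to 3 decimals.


M = 590 * 73 = 43070 N*mm
Z = 48 * 28^2 / 6 = 37632 / 6 mm^3
sigma = M / Z = 6 * 43070 / 37632 = 258420 / 37632
= 6.867 MPa

6.867


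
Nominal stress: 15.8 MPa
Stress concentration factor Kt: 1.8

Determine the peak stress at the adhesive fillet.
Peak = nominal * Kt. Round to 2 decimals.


Peak stress = 15.8 * 1.8
= 28.44 MPa

28.44


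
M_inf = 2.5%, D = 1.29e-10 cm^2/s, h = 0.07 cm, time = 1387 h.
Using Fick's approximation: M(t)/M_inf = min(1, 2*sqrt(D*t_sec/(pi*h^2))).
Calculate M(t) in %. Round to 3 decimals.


t = 4993200 s
ratio = min(1, 2*sqrt(1.29e-10*4993200/(pi*0.0049)))
= 0.409111
M(t) = 2.5 * 0.409111 = 1.023%

1.023


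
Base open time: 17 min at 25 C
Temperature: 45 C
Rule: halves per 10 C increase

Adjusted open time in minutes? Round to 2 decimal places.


Acceleration = 2^((45-25)/10) = 4.0000
Open time = 17 / 4.0000 = 4.25 min

4.25


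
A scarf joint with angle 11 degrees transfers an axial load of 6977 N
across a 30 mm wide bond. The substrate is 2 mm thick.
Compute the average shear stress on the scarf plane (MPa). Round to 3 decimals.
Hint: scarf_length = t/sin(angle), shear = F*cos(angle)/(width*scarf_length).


scarf_length = 2 / sin(11 deg) = 10.4817 mm
cos(11 deg) = 0.981627
shear stress = 6977 * 0.981627 / (30 * 10.4817)
= 21.780 MPa

21.780


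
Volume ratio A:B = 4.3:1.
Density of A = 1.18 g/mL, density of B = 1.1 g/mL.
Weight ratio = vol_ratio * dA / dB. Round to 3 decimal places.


Wt ratio = 4.3 * 1.18 / 1.1
= 4.613

4.613


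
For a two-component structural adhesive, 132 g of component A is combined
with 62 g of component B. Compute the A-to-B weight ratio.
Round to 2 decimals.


Weight ratio A:B = 132 / 62
= 2.13

2.13


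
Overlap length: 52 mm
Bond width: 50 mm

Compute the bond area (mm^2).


Bond area = 52 * 50 = 2600 mm^2

2600


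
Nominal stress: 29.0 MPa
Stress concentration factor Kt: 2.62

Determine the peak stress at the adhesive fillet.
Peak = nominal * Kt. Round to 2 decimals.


Peak stress = 29.0 * 2.62
= 75.98 MPa

75.98


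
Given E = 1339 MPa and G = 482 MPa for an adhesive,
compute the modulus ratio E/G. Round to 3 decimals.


E/G ratio = 1339 / 482 = 2.778

2.778


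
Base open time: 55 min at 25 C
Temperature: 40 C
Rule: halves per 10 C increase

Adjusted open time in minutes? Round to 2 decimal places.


Acceleration = 2^((40-25)/10) = 2.8284
Open time = 55 / 2.8284 = 19.45 min

19.45


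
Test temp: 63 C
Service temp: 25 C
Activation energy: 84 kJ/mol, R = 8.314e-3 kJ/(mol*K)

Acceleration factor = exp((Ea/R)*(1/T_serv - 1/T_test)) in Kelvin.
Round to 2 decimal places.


AF = exp((84/0.008314)*(1/298.15 - 1/336.15))
= 46.10

46.10


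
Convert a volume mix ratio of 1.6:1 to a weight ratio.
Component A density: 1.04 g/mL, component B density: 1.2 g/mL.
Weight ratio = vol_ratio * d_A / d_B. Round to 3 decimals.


= 1.6 * 1.04 / 1.2 = 1.387

1.387


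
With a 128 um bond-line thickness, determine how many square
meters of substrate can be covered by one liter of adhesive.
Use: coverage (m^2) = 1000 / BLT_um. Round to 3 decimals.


Coverage = 1000 / 128 = 7.813 m^2

7.813


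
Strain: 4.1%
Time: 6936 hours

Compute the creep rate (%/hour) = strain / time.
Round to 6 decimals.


Creep rate = 4.1 / 6936
= 0.000591 %/h

0.000591


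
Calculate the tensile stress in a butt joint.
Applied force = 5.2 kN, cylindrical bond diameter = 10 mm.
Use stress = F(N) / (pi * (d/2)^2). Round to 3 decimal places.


A = pi * 5.0^2 = 78.5398 mm^2
sigma = 5200.0 / 78.5398 = 66.208 MPa

66.208


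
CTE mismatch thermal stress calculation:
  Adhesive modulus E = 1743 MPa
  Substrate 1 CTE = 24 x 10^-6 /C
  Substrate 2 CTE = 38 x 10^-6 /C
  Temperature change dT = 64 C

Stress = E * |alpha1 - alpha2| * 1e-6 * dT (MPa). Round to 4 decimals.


delta_alpha = |24 - 38| = 14 x 10^-6/C
Stress = 1743 * 14e-6 * 64
= 1.5617 MPa

1.5617


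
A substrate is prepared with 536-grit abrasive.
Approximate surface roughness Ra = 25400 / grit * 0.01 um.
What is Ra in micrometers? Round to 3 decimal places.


Ra = 25400 / 536 * 0.01 = 0.474 um

0.474


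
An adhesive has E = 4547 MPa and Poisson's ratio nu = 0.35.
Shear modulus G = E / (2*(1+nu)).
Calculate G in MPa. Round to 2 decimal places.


G = 4547 / (2*(1+0.35))
= 4547 / 2.70
= 1684.07 MPa

1684.07


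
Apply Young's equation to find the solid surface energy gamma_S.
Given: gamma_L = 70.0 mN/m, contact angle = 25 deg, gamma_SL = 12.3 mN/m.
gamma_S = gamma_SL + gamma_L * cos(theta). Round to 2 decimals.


theta_rad = 25 * pi/180 = 0.436332
gamma_S = 12.3 + 70.0 * cos(0.436332)
= 75.74 mN/m

75.74


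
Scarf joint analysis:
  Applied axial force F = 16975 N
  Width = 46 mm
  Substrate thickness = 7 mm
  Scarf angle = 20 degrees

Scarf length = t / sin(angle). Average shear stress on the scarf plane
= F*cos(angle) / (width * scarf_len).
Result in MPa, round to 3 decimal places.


Scarf length = 7 / sin(20 deg) = 20.4666 mm
cos(20 deg) = 0.939693
Shear = 16975 * 0.939693 / (46 * 20.4666)
= 16.943 MPa

16.943
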